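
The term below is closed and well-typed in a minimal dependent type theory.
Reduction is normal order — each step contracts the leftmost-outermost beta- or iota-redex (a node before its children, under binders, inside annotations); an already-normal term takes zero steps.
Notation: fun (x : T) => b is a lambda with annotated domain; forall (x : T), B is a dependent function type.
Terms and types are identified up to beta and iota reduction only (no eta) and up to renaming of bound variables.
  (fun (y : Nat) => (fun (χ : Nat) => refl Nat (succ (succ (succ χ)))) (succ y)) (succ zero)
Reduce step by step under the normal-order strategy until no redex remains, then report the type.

reduction (normal order):
  (fun (y : Nat) => (fun (χ : Nat) => refl Nat (succ (succ (succ χ)))) (succ y)) (succ zero)
  ~> (fun (y : Nat) => refl Nat (succ (succ (succ y)))) (succ (succ zero))
  ~> refl Nat (succ (succ (succ (succ (succ zero)))))
type:
  Eq Nat (succ (succ (succ (succ (succ zero))))) (succ (succ (succ (succ (succ zero)))))


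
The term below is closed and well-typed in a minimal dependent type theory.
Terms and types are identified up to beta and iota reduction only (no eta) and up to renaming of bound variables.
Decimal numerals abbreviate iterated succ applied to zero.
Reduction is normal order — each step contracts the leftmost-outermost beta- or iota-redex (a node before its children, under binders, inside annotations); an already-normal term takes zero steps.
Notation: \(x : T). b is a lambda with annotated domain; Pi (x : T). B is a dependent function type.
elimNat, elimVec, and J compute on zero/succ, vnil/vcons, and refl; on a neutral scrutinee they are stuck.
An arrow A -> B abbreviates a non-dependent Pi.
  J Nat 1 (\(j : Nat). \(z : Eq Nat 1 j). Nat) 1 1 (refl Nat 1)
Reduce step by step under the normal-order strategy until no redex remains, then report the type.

normal-order reduction sequence:
  J Nat 1 (\(j : Nat). \(z : Eq Nat 1 j). Nat) 1 1 (refl Nat 1)
  ~> 1
inferred type:
  Nat


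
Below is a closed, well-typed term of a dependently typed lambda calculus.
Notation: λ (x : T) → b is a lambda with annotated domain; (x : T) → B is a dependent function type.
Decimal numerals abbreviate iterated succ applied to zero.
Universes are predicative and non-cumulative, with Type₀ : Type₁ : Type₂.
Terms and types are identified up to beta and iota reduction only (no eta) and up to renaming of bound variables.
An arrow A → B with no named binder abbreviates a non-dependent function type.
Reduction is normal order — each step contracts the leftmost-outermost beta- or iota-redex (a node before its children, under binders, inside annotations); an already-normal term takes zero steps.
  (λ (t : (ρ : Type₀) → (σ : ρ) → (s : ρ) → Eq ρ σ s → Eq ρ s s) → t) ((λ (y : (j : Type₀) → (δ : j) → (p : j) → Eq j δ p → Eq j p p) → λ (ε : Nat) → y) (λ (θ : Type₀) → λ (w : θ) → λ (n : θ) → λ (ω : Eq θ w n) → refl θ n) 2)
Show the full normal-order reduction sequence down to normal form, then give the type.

normal-order reduction sequence:
  (λ (t : (ρ : Type₀) → (σ : ρ) → (s : ρ) → Eq ρ σ s → Eq ρ s s) → t) ((λ (y : (j : Type₀) → (δ : j) → (p : j) → Eq j δ p → Eq j p p) → λ (ε : Nat) → y) (λ (θ : Type₀) → λ (w : θ) → λ (n : θ) → λ (ω : Eq θ w n) → refl θ n) 2)
  ~> (λ (t : (ρ : Type₀) → (σ : ρ) → (s : ρ) → Eq ρ σ s → Eq ρ s s) → λ (y : Nat) → t) (λ (j : Type₀) → λ (δ : j) → λ (p : j) → λ (ε : Eq j δ p) → refl j p) 2
  ~> (λ (t : Nat) → λ (ρ : Type₀) → λ (σ : ρ) → λ (s : ρ) → λ (y : Eq ρ σ s) → refl ρ s) 2
  ~> λ (t : Type₀) → λ (ρ : t) → λ (σ : t) → λ (s : Eq t ρ σ) → refl t σ
type:
  (t : Type₀) → (ρ : t) → (σ : t) → Eq t ρ σ → Eq t σ σ


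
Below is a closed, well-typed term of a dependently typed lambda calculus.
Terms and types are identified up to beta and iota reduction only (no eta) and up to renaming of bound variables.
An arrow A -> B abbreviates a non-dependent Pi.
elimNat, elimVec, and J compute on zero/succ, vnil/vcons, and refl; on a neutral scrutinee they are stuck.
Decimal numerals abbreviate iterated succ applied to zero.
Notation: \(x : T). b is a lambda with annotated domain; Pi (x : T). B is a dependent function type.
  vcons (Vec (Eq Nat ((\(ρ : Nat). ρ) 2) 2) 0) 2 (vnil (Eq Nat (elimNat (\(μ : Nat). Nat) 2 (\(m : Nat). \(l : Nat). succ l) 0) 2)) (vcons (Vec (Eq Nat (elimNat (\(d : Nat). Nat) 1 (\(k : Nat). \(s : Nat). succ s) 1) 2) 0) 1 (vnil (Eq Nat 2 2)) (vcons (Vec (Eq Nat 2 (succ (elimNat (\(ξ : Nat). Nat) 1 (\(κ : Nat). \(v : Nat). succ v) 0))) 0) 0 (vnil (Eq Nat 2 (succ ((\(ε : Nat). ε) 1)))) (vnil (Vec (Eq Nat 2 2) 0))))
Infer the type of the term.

the term's type:
  Vec (Vec (Eq Nat 2 2) 0) 3


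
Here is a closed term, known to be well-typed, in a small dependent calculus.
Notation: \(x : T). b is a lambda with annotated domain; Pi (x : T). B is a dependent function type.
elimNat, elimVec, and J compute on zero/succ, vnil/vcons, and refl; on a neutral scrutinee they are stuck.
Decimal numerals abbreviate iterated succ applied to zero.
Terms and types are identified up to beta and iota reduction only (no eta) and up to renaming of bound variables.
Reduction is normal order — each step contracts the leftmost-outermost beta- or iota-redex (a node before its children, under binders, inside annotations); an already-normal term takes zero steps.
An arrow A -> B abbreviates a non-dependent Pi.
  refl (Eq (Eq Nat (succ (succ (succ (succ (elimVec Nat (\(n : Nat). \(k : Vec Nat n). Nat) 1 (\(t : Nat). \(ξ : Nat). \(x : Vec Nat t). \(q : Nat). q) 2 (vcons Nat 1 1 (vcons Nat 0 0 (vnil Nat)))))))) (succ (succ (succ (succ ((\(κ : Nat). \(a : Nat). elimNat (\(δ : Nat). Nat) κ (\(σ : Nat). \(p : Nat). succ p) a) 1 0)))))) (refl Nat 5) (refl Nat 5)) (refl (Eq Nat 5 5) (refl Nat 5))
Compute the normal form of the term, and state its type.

normal form:
  refl (Eq (Eq Nat 5 5) (refl Nat 5) (refl Nat 5)) (refl (Eq Nat 5 5) (refl Nat 5))
type:
  Eq (Eq (Eq Nat 5 5) (refl Nat 5) (refl Nat 5)) (refl (Eq Nat 5 5) (refl Nat 5)) (refl (Eq Nat 5 5) (refl Nat 5))


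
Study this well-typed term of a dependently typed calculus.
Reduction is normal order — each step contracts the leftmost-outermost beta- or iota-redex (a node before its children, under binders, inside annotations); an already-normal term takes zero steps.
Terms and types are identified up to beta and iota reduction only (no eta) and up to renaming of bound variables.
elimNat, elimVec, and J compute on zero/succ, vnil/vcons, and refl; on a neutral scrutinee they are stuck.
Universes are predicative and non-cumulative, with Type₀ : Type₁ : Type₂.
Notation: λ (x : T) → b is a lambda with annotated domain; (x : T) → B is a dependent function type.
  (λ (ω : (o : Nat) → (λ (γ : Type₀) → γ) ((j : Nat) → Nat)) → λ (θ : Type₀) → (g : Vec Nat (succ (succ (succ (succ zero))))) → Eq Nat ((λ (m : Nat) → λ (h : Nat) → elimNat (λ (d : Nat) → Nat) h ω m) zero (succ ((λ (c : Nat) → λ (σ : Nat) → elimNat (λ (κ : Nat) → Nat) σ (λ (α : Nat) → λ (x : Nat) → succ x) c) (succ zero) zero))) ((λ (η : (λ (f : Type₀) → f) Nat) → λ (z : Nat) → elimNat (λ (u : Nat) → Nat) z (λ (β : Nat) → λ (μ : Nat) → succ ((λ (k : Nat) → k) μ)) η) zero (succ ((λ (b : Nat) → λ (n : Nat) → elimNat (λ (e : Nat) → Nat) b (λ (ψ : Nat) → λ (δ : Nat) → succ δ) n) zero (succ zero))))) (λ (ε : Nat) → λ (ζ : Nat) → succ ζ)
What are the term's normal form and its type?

reduced normal form:
  λ (ω : Type₀) → (o : Vec Nat (succ (succ (succ (succ zero))))) → Eq Nat (succ (succ zero)) (succ (succ zero))
type:
  (ω : Type₀) → Type₀


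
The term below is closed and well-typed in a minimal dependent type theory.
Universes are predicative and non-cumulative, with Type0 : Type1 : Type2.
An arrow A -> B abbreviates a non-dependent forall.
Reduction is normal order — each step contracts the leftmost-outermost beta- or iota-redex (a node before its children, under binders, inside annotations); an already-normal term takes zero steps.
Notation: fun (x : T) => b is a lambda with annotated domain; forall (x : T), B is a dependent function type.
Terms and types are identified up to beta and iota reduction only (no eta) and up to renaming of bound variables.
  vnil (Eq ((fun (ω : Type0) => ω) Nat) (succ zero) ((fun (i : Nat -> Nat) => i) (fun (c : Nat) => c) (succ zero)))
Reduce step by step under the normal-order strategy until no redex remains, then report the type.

reduction (normal order):
  vnil (Eq ((fun (ω : Type0) => ω) Nat) (succ zero) ((fun (i : Nat -> Nat) => i) (fun (c : Nat) => c) (succ zero)))
  ~> vnil (Eq Nat (succ zero) ((fun (ω : Nat -> Nat) => ω) (fun (i : Nat) => i) (succ zero)))
  ~> vnil (Eq Nat (succ zero) ((fun (ω : Nat) => ω) (succ zero)))
  ~> vnil (Eq Nat (succ zero) (succ zero))
type:
  Vec (Eq Nat (succ zero) (succ zero)) zero


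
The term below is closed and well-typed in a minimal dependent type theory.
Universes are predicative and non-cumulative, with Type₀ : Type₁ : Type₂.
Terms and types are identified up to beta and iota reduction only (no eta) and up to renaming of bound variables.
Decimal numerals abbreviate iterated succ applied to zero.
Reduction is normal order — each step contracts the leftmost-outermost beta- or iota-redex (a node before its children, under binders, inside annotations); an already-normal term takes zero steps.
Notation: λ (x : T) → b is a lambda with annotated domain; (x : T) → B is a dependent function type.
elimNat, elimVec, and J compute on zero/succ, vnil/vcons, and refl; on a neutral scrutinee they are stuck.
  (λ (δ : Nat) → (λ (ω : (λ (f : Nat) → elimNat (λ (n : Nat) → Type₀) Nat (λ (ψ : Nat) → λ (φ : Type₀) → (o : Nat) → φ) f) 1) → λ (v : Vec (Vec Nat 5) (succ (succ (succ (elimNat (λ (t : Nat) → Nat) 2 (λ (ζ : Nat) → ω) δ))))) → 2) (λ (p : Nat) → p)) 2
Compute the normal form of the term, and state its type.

normal form:
  λ (δ : Vec (Vec Nat 5) 5) → 2
type:
  (δ : Vec (Vec Nat 5) 5) → Nat
observation: the term reaches its normal form after 9 normal-order steps.


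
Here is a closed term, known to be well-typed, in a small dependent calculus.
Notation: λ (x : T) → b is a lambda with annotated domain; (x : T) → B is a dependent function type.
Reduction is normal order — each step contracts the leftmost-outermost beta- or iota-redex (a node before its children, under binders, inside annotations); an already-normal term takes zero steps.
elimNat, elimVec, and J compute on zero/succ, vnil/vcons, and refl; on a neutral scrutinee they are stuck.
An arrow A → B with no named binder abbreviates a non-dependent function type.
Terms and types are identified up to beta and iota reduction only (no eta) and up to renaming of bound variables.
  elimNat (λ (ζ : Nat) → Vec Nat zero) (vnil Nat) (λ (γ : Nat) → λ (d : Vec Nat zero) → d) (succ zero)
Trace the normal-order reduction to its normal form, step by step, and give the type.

normal-order reduction sequence:
  elimNat (λ (ζ : Nat) → Vec Nat zero) (vnil Nat) (λ (γ : Nat) → λ (d : Vec Nat zero) → d) (succ zero)
  ~> (λ (ζ : Nat) → λ (γ : Vec Nat zero) → γ) zero (elimNat (λ (d : Nat) → Vec Nat zero) (vnil Nat) (λ (h : Nat) → λ (v : Vec Nat zero) → v) zero)
  ~> (λ (ζ : Vec Nat zero) → ζ) (elimNat (λ (γ : Nat) → Vec Nat zero) (vnil Nat) (λ (d : Nat) → λ (h : Vec Nat zero) → h) zero)
  ~> elimNat (λ (ζ : Nat) → Vec Nat zero) (vnil Nat) (λ (γ : Nat) → λ (d : Vec Nat zero) → d) zero
  ~> vnil Nat
type:
  Vec Nat zero


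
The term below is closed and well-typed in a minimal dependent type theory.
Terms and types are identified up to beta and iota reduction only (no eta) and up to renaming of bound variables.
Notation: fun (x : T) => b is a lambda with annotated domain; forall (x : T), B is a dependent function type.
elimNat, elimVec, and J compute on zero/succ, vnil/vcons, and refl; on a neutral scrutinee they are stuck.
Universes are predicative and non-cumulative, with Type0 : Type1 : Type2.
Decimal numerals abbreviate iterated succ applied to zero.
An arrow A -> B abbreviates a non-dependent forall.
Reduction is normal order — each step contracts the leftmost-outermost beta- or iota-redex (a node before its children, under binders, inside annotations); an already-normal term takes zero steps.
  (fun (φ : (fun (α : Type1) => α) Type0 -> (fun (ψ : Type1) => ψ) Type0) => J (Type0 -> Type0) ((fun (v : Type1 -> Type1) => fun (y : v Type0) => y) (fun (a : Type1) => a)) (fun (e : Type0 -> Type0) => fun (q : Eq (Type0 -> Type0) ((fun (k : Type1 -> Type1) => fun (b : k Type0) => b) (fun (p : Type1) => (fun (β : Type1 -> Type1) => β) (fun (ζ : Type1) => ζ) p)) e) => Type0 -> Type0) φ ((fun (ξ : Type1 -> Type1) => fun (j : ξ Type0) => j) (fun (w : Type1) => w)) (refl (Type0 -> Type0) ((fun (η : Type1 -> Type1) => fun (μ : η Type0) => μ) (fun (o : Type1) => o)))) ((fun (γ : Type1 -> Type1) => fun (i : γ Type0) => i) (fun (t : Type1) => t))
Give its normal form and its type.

resulting normal form:
  fun (φ : Type0) => φ
type:
  Type0 -> Type0
observation: the term reaches its normal form after 4 normal-order steps.


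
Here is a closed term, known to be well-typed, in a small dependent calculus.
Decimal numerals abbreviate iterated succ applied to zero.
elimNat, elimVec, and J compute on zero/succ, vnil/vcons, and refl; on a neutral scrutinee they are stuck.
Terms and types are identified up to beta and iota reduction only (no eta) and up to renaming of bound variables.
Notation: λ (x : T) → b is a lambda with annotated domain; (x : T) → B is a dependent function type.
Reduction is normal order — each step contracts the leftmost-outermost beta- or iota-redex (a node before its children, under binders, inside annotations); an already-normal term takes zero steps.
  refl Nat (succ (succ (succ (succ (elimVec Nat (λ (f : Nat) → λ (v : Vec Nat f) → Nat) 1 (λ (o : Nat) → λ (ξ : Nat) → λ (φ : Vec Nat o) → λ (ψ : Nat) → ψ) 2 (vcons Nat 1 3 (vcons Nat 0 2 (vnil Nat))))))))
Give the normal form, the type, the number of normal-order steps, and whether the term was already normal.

normal form:
  refl Nat 5
the term's type:
  Eq Nat 5 5
steps to reach normal form (normal order): 11
term was already normal: no
first contracted redex: an elimVec iota-redex


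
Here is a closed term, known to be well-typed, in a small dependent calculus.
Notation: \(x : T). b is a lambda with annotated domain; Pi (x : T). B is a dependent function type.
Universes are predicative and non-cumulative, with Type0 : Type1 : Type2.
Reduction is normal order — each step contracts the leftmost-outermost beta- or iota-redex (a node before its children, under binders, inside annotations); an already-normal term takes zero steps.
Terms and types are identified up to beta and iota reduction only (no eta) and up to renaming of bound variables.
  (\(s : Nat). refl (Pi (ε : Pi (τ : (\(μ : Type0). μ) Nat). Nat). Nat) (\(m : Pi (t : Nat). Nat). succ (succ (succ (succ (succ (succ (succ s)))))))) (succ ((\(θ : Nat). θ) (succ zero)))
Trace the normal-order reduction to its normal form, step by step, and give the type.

normal-order reduction sequence:
  (\(s : Nat). refl (Pi (ε : Pi (τ : (\(μ : Type0). μ) Nat). Nat). Nat) (\(m : Pi (t : Nat). Nat). succ (succ (succ (succ (succ (succ (succ s)))))))) (succ ((\(θ : Nat). θ) (succ zero)))
  ~> refl (Pi (s : Pi (ε : (\(τ : Type0). τ) Nat). Nat). Nat) (\(μ : Pi (m : Nat). Nat). succ (succ (succ (succ (succ (succ (succ (succ ((\(t : Nat). t) (succ zero))))))))))
  ~> refl (Pi (s : Pi (ε : Nat). Nat). Nat) (\(τ : Pi (μ : Nat). Nat). succ (succ (succ (succ (succ (succ (succ (succ ((\(m : Nat). m) (succ zero))))))))))
  ~> refl (Pi (s : Pi (ε : Nat). Nat). Nat) (\(τ : Pi (μ : Nat). Nat). succ (succ (succ (succ (succ (succ (succ (succ (succ zero)))))))))
type:
  Eq (Pi (s : Pi (ε : Nat). Nat). Nat) (\(τ : Pi (μ : Nat). Nat). succ (succ (succ (succ (succ (succ (succ (succ (succ zero))))))))) (\(m : Pi (t : Nat). Nat). succ (succ (succ (succ (succ (succ (succ (succ (succ zero)))))))))


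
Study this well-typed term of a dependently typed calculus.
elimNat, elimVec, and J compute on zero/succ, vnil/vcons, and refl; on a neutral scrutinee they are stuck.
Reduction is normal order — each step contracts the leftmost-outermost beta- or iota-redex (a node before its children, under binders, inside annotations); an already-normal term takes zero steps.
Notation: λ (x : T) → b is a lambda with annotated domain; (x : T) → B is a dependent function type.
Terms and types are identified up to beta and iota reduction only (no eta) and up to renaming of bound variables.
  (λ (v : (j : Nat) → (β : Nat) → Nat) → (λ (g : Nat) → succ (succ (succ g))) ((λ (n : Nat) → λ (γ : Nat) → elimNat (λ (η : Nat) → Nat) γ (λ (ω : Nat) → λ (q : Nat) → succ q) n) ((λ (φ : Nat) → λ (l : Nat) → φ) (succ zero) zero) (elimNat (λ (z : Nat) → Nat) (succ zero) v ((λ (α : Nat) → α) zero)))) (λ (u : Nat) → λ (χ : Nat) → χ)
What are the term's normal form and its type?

resulting normal form:
  succ (succ (succ (succ (succ zero))))
type:
  Nat
observation: normalization takes exactly 12 steps under the normal-order strategy.


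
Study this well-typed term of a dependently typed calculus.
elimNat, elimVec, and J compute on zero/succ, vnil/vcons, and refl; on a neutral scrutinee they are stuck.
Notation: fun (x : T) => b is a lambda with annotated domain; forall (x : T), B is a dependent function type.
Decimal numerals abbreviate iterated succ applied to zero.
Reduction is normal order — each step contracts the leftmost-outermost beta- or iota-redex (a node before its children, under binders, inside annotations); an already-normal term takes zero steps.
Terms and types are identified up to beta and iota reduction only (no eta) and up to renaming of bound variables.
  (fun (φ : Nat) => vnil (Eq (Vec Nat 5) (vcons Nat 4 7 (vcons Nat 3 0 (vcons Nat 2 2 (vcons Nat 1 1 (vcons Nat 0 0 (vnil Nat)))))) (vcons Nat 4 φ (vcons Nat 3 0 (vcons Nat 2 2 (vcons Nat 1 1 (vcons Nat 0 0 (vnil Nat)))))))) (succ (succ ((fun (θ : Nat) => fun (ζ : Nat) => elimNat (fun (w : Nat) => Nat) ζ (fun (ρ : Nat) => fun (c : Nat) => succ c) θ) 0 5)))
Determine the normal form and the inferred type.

resulting normal form:
  vnil (Eq (Vec Nat 5) (vcons Nat 4 7 (vcons Nat 3 0 (vcons Nat 2 2 (vcons Nat 1 1 (vcons Nat 0 0 (vnil Nat)))))) (vcons Nat 4 7 (vcons Nat 3 0 (vcons Nat 2 2 (vcons Nat 1 1 (vcons Nat 0 0 (vnil Nat)))))))
inferred type:
  Vec (Eq (Vec Nat 5) (vcons Nat 4 7 (vcons Nat 3 0 (vcons Nat 2 2 (vcons Nat 1 1 (vcons Nat 0 0 (vnil Nat)))))) (vcons Nat 4 7 (vcons Nat 3 0 (vcons Nat 2 2 (vcons Nat 1 1 (vcons Nat 0 0 (vnil Nat))))))) 0


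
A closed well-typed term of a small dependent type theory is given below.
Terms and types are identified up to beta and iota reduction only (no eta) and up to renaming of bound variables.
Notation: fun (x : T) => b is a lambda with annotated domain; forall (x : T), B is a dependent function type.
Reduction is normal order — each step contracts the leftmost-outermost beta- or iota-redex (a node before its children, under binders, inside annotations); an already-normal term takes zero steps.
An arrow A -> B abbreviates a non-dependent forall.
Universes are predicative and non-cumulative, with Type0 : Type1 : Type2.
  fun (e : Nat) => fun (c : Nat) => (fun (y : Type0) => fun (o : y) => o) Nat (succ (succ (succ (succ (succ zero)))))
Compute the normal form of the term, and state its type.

reduced normal form:
  fun (e : Nat) => fun (c : Nat) => succ (succ (succ (succ (succ zero))))
inferred type:
  Nat -> Nat -> Nat


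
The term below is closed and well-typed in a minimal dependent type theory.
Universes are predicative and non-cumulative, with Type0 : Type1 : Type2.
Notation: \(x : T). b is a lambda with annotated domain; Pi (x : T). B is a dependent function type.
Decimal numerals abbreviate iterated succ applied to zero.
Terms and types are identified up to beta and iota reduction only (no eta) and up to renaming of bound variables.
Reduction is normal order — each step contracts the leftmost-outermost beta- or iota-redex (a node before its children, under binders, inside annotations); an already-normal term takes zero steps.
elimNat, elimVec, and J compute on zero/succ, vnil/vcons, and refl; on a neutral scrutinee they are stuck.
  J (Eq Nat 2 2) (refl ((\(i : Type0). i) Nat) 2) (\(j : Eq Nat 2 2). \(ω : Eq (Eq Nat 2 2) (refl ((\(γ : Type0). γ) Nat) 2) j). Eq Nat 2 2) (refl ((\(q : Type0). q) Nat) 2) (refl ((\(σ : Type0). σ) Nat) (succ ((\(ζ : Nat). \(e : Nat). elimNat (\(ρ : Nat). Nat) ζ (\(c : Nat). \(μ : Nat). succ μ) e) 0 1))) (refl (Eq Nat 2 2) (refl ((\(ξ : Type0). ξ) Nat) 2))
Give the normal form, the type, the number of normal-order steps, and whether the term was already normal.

normal form:
  refl Nat 2
inferred type:
  Eq Nat 2 2
normal-order step count: 2
already normal: no
first contracted redex: a J iota-redex


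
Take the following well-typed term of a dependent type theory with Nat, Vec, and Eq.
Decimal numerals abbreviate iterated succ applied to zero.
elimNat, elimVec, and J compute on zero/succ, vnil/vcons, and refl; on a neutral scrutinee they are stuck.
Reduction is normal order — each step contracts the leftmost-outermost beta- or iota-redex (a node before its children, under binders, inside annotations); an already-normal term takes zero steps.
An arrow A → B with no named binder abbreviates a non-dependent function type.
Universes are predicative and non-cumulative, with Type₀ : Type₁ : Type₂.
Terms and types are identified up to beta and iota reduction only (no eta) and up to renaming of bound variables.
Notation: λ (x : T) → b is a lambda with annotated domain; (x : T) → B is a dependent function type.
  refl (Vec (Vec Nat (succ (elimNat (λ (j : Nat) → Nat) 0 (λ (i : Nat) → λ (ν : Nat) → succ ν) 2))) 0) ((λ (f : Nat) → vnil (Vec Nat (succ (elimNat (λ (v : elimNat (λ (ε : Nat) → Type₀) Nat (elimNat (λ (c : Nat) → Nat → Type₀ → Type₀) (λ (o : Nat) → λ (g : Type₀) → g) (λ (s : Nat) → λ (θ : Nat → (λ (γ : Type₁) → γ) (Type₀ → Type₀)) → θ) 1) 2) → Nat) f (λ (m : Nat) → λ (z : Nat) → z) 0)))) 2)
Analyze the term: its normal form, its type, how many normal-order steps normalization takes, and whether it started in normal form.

reduced normal form:
  refl (Vec (Vec Nat 3) 0) (vnil (Vec Nat 3))
inferred type:
  Eq (Vec (Vec Nat 3) 0) (vnil (Vec Nat 3)) (vnil (Vec Nat 3))
steps to reach normal form (normal order): 9
term was already normal: no
first contracted redex: an elimNat iota-redex


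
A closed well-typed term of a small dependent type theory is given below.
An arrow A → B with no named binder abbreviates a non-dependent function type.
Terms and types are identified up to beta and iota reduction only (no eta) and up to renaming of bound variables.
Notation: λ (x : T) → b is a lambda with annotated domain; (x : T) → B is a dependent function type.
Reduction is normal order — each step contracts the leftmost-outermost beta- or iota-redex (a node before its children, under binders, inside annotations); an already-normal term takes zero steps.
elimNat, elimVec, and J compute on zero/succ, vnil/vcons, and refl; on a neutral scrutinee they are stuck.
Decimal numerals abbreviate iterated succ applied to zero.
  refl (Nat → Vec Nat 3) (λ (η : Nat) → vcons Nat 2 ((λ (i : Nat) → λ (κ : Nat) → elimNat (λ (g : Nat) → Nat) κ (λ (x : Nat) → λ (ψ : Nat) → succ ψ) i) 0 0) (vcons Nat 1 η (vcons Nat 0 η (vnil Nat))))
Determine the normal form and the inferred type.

resulting normal form:
  refl (Nat → Vec Nat 3) (λ (η : Nat) → vcons Nat 2 0 (vcons Nat 1 η (vcons Nat 0 η (vnil Nat))))
type:
  Eq (Nat → Vec Nat 3) (λ (η : Nat) → vcons Nat 2 0 (vcons Nat 1 η (vcons Nat 0 η (vnil Nat)))) (λ (i : Nat) → vcons Nat 2 0 (vcons Nat 1 i (vcons Nat 0 i (vnil Nat))))
observation: normalization takes exactly 3 steps under the normal-order strategy.


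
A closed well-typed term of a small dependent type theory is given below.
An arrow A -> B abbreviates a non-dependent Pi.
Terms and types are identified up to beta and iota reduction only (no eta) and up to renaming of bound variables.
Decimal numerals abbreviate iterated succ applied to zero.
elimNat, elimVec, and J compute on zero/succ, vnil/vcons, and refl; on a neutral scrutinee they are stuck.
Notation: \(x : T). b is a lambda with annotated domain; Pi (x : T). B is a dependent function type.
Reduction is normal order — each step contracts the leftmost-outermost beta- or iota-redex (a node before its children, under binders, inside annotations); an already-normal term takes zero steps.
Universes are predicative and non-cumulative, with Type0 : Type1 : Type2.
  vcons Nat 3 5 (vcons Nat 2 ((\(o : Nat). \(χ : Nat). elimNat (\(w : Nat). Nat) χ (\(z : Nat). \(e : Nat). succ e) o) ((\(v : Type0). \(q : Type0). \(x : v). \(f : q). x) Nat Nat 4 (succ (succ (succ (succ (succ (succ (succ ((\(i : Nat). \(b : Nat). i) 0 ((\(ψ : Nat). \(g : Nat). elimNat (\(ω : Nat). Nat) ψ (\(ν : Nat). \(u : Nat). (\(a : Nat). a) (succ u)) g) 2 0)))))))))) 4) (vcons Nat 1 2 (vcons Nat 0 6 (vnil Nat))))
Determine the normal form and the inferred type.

resulting normal form:
  vcons Nat 3 5 (vcons Nat 2 8 (vcons Nat 1 2 (vcons Nat 0 6 (vnil Nat))))
type:
  Vec Nat 4
observation: reduction starts at a beta-redex, and 19 normal-order steps reach the normal form.


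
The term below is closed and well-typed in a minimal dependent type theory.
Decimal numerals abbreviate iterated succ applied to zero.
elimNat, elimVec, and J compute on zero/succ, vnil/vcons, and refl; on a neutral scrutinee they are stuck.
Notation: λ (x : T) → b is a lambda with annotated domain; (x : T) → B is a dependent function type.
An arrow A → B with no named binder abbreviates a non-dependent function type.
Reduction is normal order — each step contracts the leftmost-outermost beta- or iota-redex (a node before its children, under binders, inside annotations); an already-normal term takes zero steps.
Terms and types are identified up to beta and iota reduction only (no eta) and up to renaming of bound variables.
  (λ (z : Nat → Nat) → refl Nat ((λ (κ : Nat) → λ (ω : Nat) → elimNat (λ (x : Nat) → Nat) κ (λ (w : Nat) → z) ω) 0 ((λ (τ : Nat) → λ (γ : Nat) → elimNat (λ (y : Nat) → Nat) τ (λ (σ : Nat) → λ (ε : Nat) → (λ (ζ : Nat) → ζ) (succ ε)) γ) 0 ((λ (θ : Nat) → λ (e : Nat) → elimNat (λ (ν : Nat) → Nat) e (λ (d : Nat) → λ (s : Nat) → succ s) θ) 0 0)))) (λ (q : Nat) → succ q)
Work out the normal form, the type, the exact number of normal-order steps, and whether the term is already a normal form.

normal form:
  refl Nat 0
the term's type:
  Eq Nat 0 0
normal-order step count: 11
term was already normal: no
first redex: a beta-redex


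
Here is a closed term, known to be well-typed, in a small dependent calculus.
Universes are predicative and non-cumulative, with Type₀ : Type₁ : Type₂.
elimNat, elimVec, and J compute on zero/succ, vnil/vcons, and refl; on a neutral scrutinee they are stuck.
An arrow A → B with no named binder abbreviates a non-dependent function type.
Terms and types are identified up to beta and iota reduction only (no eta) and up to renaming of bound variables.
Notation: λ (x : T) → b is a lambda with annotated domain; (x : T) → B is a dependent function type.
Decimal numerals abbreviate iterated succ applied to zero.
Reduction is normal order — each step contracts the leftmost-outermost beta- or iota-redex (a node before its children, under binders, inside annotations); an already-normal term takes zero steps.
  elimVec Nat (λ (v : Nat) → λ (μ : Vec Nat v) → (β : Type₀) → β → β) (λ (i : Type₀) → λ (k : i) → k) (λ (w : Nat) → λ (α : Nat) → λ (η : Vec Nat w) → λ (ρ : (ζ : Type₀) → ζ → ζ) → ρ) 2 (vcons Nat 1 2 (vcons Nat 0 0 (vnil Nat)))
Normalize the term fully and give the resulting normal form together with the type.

resulting normal form:
  λ (v : Type₀) → λ (μ : v) → μ
inferred type:
  (v : Type₀) → v → v


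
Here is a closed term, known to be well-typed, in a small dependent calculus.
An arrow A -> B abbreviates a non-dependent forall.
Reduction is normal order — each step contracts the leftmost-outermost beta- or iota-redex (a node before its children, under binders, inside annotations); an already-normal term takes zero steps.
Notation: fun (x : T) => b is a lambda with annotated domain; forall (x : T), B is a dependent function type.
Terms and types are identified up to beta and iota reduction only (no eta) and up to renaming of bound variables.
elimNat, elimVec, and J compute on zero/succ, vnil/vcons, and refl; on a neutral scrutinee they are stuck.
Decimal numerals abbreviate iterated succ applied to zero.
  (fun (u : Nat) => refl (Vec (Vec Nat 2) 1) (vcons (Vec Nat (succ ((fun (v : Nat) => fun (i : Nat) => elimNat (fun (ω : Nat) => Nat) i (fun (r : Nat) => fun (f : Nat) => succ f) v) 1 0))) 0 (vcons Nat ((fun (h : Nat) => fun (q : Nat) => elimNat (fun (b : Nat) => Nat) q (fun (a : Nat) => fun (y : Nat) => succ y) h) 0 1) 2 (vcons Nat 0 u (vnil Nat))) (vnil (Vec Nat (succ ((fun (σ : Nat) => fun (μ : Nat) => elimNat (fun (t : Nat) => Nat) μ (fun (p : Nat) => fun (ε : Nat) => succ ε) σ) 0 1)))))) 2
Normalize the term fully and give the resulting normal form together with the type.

resulting normal form:
  refl (Vec (Vec Nat 2) 1) (vcons (Vec Nat 2) 0 (vcons Nat 1 2 (vcons Nat 0 2 (vnil Nat))) (vnil (Vec Nat 2)))
inferred type:
  Eq (Vec (Vec Nat 2) 1) (vcons (Vec Nat 2) 0 (vcons Nat 1 2 (vcons Nat 0 2 (vnil Nat))) (vnil (Vec Nat 2))) (vcons (Vec Nat 2) 0 (vcons Nat 1 2 (vcons Nat 0 2 (vnil Nat))) (vnil (Vec Nat 2)))
observation: contracting a beta-redex first, the term normalizes in 13 steps.


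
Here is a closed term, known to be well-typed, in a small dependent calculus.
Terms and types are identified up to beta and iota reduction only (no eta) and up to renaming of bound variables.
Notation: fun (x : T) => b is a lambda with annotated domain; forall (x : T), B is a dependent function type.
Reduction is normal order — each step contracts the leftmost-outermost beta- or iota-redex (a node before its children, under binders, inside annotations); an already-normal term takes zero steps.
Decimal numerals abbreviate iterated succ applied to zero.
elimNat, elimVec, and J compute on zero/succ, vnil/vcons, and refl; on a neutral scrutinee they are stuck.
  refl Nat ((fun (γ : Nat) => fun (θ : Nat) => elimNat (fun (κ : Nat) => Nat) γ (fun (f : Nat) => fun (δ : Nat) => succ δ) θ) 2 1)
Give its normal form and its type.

resulting normal form:
  refl Nat 3
type:
  Eq Nat 3 3
observation: the term reaches its normal form after 6 normal-order steps.


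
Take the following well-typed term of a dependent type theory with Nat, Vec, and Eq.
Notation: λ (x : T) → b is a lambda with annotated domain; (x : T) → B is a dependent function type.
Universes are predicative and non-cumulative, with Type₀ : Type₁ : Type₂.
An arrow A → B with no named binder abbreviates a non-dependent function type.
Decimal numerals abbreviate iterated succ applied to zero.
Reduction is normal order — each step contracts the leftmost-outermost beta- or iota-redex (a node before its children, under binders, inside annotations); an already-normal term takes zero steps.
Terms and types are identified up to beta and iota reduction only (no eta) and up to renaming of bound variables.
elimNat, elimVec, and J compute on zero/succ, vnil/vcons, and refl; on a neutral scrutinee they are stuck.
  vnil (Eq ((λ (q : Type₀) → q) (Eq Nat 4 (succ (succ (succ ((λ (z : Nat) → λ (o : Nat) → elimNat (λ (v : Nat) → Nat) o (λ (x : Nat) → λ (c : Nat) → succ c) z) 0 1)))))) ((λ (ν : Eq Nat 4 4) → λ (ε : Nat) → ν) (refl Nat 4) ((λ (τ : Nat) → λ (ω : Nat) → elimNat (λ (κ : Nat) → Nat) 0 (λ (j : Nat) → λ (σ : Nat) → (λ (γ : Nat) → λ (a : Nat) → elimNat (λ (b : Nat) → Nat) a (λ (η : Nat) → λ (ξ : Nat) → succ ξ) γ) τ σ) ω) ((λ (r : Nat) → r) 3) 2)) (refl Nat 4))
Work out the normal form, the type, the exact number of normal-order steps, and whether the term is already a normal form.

reduced normal form:
  vnil (Eq (Eq Nat 4 4) (refl Nat 4) (refl Nat 4))
inferred type:
  Vec (Eq (Eq Nat 4 4) (refl Nat 4) (refl Nat 4)) 0
reduction steps (normal order): 6
already normal: no
first contracted redex: a beta-redex


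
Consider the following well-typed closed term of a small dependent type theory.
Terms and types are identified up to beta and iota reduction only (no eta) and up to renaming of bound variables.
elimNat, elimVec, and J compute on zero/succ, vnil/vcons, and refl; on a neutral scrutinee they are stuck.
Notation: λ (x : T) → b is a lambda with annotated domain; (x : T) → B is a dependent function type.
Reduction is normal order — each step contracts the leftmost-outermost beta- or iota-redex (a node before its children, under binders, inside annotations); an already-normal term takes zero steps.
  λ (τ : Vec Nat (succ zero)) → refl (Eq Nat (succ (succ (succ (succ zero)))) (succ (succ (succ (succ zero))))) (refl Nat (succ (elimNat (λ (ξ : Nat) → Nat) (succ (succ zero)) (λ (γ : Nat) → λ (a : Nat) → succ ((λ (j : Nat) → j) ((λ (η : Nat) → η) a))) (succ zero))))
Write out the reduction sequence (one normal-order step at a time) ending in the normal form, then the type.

normal-order reduction sequence:
  λ (τ : Vec Nat (succ zero)) → refl (Eq Nat (succ (succ (succ (succ zero)))) (succ (succ (succ (succ zero))))) (refl Nat (succ (elimNat (λ (ξ : Nat) → Nat) (succ (succ zero)) (λ (γ : Nat) → λ (a : Nat) → succ ((λ (j : Nat) → j) ((λ (η : Nat) → η) a))) (succ zero))))
  ~> λ (τ : Vec Nat (succ zero)) → refl (Eq Nat (succ (succ (succ (succ zero)))) (succ (succ (succ (succ zero))))) (refl Nat (succ ((λ (ξ : Nat) → λ (γ : Nat) → succ ((λ (a : Nat) → a) ((λ (j : Nat) → j) γ))) zero (elimNat (λ (η : Nat) → Nat) (succ (succ zero)) (λ (b : Nat) → λ (y : Nat) → succ ((λ (m : Nat) → m) ((λ (u : Nat) → u) y))) zero))))
  ~> λ (τ : Vec Nat (succ zero)) → refl (Eq Nat (succ (succ (succ (succ zero)))) (succ (succ (succ (succ zero))))) (refl Nat (succ ((λ (ξ : Nat) → succ ((λ (γ : Nat) → γ) ((λ (a : Nat) → a) ξ))) (elimNat (λ (j : Nat) → Nat) (succ (succ zero)) (λ (η : Nat) → λ (b : Nat) → succ ((λ (y : Nat) → y) ((λ (m : Nat) → m) b))) zero))))
  ~> λ (τ : Vec Nat (succ zero)) → refl (Eq Nat (succ (succ (succ (succ zero)))) (succ (succ (succ (succ zero))))) (refl Nat (succ (succ ((λ (ξ : Nat) → ξ) ((λ (γ : Nat) → γ) (elimNat (λ (a : Nat) → Nat) (succ (succ zero)) (λ (j : Nat) → λ (η : Nat) → succ ((λ (b : Nat) → b) ((λ (y : Nat) → y) η))) zero))))))
  ~> λ (τ : Vec Nat (succ zero)) → refl (Eq Nat (succ (succ (succ (succ zero)))) (succ (succ (succ (succ zero))))) (refl Nat (succ (succ ((λ (ξ : Nat) → ξ) (elimNat (λ (γ : Nat) → Nat) (succ (succ zero)) (λ (a : Nat) → λ (j : Nat) → succ ((λ (η : Nat) → η) ((λ (b : Nat) → b) j))) zero)))))
  ~> λ (τ : Vec Nat (succ zero)) → refl (Eq Nat (succ (succ (succ (succ zero)))) (succ (succ (succ (succ zero))))) (refl Nat (succ (succ (elimNat (λ (ξ : Nat) → Nat) (succ (succ zero)) (λ (γ : Nat) → λ (a : Nat) → succ ((λ (j : Nat) → j) ((λ (η : Nat) → η) a))) zero))))
  ~> λ (τ : Vec Nat (succ zero)) → refl (Eq Nat (succ (succ (succ (succ zero)))) (succ (succ (succ (succ zero))))) (refl Nat (succ (succ (succ (succ zero)))))
type:
  (τ : Vec Nat (succ zero)) → Eq (Eq Nat (succ (succ (succ (succ zero)))) (succ (succ (succ (succ zero))))) (refl Nat (succ (succ (succ (succ zero))))) (refl Nat (succ (succ (succ (succ zero)))))


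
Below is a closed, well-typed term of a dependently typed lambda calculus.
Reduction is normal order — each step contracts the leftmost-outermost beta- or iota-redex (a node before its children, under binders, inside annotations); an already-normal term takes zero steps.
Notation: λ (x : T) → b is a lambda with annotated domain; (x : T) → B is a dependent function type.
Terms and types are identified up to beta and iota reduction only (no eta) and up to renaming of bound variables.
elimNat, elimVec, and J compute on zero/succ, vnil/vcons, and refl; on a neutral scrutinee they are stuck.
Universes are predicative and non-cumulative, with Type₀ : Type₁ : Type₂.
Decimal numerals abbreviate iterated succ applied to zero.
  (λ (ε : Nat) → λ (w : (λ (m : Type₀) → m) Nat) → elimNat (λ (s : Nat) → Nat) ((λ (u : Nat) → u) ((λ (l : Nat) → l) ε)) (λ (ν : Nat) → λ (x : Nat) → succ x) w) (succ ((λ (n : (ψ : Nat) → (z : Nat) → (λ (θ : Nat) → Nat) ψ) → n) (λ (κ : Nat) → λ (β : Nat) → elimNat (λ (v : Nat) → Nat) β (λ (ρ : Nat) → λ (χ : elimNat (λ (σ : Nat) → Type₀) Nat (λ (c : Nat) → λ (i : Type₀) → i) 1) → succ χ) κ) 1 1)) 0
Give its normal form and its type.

resulting normal form:
  3
the term's type:
  Nat
observation: the leftmost-outermost redex is a beta-redex, and normalization takes 12 steps.


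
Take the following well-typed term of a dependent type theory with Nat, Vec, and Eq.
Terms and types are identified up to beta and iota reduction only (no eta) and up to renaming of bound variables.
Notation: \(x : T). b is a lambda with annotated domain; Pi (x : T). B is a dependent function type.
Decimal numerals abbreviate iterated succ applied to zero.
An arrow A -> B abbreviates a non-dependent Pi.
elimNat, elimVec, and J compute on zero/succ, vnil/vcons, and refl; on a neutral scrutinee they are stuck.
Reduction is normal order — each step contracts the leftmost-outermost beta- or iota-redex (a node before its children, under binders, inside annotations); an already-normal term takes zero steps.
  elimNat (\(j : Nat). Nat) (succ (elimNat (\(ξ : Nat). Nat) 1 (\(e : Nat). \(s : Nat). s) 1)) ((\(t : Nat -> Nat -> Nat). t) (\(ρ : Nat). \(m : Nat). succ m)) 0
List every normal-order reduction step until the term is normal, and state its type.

reduction (normal order):
  elimNat (\(j : Nat). Nat) (succ (elimNat (\(ξ : Nat). Nat) 1 (\(e : Nat). \(s : Nat). s) 1)) ((\(t : Nat -> Nat -> Nat). t) (\(ρ : Nat). \(m : Nat). succ m)) 0
  ~> succ (elimNat (\(j : Nat). Nat) 1 (\(ξ : Nat). \(e : Nat). e) 1)
  ~> succ ((\(j : Nat). \(ξ : Nat). ξ) 0 (elimNat (\(e : Nat). Nat) 1 (\(s : Nat). \(t : Nat). t) 0))
  ~> succ ((\(j : Nat). j) (elimNat (\(ξ : Nat). Nat) 1 (\(e : Nat). \(s : Nat). s) 0))
  ~> succ (elimNat (\(j : Nat). Nat) 1 (\(ξ : Nat). \(e : Nat). e) 0)
  ~> 2
type:
  Nat


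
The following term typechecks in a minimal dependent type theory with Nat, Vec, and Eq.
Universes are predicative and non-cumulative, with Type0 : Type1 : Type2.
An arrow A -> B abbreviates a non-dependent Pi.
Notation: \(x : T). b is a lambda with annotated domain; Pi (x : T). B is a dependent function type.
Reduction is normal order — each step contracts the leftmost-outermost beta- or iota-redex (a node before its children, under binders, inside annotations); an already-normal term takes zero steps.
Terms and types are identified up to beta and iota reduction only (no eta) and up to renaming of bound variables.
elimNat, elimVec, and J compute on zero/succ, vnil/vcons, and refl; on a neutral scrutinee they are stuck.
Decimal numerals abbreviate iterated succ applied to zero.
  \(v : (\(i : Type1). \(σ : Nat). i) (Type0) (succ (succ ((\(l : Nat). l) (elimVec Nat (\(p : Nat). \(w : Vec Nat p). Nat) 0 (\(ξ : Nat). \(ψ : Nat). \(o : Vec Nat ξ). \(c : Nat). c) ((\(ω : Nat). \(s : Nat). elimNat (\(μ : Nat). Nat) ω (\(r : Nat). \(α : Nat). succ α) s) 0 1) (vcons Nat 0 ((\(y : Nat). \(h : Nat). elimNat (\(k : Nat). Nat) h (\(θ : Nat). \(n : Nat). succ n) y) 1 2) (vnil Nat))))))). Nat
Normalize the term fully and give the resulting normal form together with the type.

reduced normal form:
  \(v : Type0). Nat
the term's type:
  Type0 -> Type0
observation: normalization takes exactly 2 steps under the normal-order strategy.
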